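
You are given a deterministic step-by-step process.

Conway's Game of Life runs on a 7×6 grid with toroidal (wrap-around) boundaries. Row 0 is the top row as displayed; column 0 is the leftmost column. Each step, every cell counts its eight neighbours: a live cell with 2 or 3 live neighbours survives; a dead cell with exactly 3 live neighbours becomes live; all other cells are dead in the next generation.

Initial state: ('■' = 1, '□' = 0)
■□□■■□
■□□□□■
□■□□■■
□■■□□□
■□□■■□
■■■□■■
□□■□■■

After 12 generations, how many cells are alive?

15

0) ■□□■■□
■□□□□■
□■□□■■
□■■□□□
■□□■■□
■■■□■■
□□■□■■
1) ■■□■□□
□■□■□□
□■■□■■
□■■□□□
□□□□■□
□□■□□□
□□■□□□
2) ■■□■□□
□□□■□■
□□□□■□
■■■□■■
□■■■□□
□□□■□□
□□■■□□
3) ■■□■□□
■□■■□■
□■■□□□
■□□□■■
□□□□□■
□■□□■□
□■□■■□
4) □□□□□□
□□□■■■
□□■□□□
■■□□■■
□□□□□□
■□■■■■
□■□■■■
5) ■□■□□□
□□□■■□
□■■□□□
■■□□□■
□□■□□□
■■■□□□
□■□□□□
6) □■■■□□
□□□■□□
□■■■■■
■□□□□□
□□■□□■
■□■□□□
□□□□□□
7) □□■■□□
■□□□□□
■■■■■■
■□□□□□
■□□□□■
□■□□□□
□□□■□□
8) □□■■□□
■□□□□□
□□■■■□
□□■■□□
■■□□□■
■□□□□□
□□□■□□
9) □□■■□□
□■□□■□
□■■□■□
■□□□□■
■■■□□■
■■□□□■
□□■■□□
10) □■□□■□
□■□□■□
□■■■■□
□□□■■□
□□■□■□
□□□■■■
■□□■■□
11) ■■■□■□
■■□□■■
□■□□□■
□■□□□■
□□■□□□
□□■□□□
■□■□□□
12) □□■□■□
□□□■■□
□■■□□□
□■■□□□
□■■□□□
□□■■□□
■□■□□■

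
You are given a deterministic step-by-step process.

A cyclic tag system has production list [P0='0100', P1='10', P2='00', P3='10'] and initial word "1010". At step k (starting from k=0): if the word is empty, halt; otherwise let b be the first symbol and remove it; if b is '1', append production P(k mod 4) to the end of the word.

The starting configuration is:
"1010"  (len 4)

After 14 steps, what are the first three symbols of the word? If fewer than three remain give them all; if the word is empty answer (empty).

(empty)

0) "1010"  (len 4)
1) "0100100"  (len 7)
2) "100100"  (len 6)
3) "0010000"  (len 7)
4) "010000"  (len 6)
5) "10000"  (len 5)
6) "000010"  (len 6)
7) "00010"  (len 5)
8) "0010"  (len 4)
9) "010"  (len 3)
10) "10"  (len 2)
11) "000"  (len 3)
12) "00"  (len 2)
13) "0"  (len 1)
14) (halted — word empty)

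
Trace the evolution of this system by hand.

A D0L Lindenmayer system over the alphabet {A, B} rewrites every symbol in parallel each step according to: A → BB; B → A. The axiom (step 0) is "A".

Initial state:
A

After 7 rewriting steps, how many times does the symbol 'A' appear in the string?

k=0  A
k=1  BB
k=2  AA
k=3  BBBB
k=4  AAAA
k=5  BBBBBBBB
k=6  AAAAAAAA
k=7  BBBBBBBBBBBBBBBB

0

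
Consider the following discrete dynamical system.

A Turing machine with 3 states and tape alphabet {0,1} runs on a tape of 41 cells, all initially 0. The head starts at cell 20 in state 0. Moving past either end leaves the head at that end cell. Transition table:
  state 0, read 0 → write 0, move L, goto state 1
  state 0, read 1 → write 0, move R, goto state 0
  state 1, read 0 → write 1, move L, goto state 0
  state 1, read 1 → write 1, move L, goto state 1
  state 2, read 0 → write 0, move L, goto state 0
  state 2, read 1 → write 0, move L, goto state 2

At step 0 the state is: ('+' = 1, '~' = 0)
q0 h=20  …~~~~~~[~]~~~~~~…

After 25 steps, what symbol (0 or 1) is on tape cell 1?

0

[0] q0 h=20  …~~~~~~[~]~~~~~~…
[1] q1 h=19  …~~~~~~[~]~~~~~~…
[2] q0 h=18  …~~~~~~[~]+~~~~~…
[3] q1 h=17  …~~~~~~[~]~+~~~~…
[4] q0 h=16  …~~~~~~[~]+~+~~~…
[5] q1 h=15  …~~~~~~[~]~+~+~~…
[6] q0 h=14  …~~~~~~[~]+~+~+~…
[7] q1 h=13  …~~~~~~[~]~+~+~+…
[8] q0 h=12  …~~~~~~[~]+~+~+~…
[9] q1 h=11  …~~~~~~[~]~+~+~+…
[10] q0 h=10  …~~~~~~[~]+~+~+~…
[11] q1 h= 9  …~~~~~~[~]~+~+~+…
[12] q0 h= 8  …~~~~~~[~]+~+~+~…
[13] q1 h= 7  …~~~~~~[~]~+~+~+…
[14] q0 h= 6  |~~~~~~[~]+~+~+~…
[15] q1 h= 5  |~~~~~[~]~+~+~+…
[16] q0 h= 4  |~~~~[~]+~+~+~…
[17] q1 h= 3  |~~~[~]~+~+~+…
[18] q0 h= 2  |~~[~]+~+~+~…
[19] q1 h= 1  |~[~]~+~+~+…
[20] q0 h= 0  |[~]+~+~+~…
[21] q1 h= 0  |[~]+~+~+~…
[22] q0 h= 0  |[+]+~+~+~…
[23] q0 h= 1  |~[+]~+~+~+…
[24] q0 h= 2  |~~[~]+~+~+~…
[25] q1 h= 1  |~[~]~+~+~+…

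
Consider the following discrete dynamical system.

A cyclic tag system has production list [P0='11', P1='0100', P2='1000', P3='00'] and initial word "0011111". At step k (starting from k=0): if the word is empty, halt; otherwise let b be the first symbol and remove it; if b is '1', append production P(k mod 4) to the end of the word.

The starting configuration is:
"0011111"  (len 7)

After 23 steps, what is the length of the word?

0) "0011111"  (len 7)
1) "011111"  (len 6)
2) "11111"  (len 5)
3) "11111000"  (len 8)
4) "111100000"  (len 9)
5) "1110000011"  (len 10)
6) "1100000110100"  (len 13)
7) "1000001101001000"  (len 16)
8) "00000110100100000"  (len 17)
9) "0000110100100000"  (len 16)
10) "000110100100000"  (len 15)
11) "00110100100000"  (len 14)
12) "0110100100000"  (len 13)
13) "110100100000"  (len 12)
14) "101001000000100"  (len 15)
15) "010010000001001000"  (len 18)
16) "10010000001001000"  (len 17)
17) "001000000100100011"  (len 18)
18) "01000000100100011"  (len 17)
19) "1000000100100011"  (len 16)
20) "00000010010001100"  (len 17)
21) "0000010010001100"  (len 16)
22) "000010010001100"  (len 15)
23) "00010010001100"  (len 14)

14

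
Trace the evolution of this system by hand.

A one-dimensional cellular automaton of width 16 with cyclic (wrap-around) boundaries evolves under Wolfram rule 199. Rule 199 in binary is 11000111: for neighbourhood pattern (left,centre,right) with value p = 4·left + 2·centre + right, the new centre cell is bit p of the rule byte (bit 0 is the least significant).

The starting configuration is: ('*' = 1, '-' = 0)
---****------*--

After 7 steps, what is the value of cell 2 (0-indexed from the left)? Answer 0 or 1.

k=0  ---****------*--
k=1  ***-***-******-*
k=2  ***--**--*****--
k=3  -**-*-*-*-****-*
k=4  --*-*-*-*--***-*
k=5  -**-*-*-*-*-**-*
k=6  --*-*-*-*-*--*-*
k=7  -**-*-*-*-*-**-*

1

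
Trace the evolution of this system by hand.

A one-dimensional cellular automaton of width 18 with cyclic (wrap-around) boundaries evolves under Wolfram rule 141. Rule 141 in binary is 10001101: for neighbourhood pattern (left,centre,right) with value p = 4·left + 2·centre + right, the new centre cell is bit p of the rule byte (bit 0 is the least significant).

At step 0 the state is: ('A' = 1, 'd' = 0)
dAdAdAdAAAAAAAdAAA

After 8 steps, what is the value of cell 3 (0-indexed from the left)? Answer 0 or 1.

1

t=0: dAdAdAdAAAAAAAdAAA
t=1: dAdAdAdAAAAAAddAAd
t=2: dAdAdAdAAAAAdddAdd
t=3: dAdAdAdAAAAddAdAdA
t=4: dAdAdAdAAAdddAdAdA
t=5: dAdAdAdAAddAdAdAdA
t=6: dAdAdAdAdddAdAdAdA
t=7: dAdAdAdAdAdAdAdAdA
t=8: dAdAdAdAdAdAdAdAdA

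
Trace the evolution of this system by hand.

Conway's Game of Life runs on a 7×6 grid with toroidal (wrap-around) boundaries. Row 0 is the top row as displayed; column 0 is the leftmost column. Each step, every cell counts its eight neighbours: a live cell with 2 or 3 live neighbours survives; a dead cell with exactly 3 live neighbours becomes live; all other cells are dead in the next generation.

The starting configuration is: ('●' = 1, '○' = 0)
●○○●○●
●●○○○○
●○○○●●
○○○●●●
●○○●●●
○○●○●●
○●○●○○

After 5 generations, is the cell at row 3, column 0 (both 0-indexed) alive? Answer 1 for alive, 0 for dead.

1

k=0  ●○○●○●
●●○○○○
●○○○●●
○○○●●●
●○○●●●
○○●○●●
○●○●○○
k=1  ○○○○●●
○●○○○○
○●○●○○
○○○○○○
●○●○○○
○●●○○○
○●○●○○
k=2  ●○●○●○
●○●○●○
○○●○○○
○●●○○○
○○●○○○
●○○●○○
●●○●●○
k=3  ●○●○●○
○○●○○○
○○●○○○
○●●●○○
○○●●○○
●○○●●●
●○○○●○
k=4  ○○○○○○
○○●○○○
○○○○○○
○●○○○○
●○○○○●
●●●○○○
●○○○○○
k=5  ○○○○○○
○○○○○○
○○○○○○
●○○○○○
○○●○○●
○○○○○○
●○○○○○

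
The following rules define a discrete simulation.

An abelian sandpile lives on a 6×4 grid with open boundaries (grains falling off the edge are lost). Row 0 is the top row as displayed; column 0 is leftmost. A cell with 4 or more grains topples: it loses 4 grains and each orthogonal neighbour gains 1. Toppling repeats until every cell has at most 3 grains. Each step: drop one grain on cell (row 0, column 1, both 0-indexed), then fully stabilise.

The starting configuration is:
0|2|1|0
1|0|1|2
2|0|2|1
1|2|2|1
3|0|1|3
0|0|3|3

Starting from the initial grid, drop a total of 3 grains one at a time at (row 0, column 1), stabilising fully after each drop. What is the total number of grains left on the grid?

gen 0: 0|2|1|0
1|0|1|2
2|0|2|1
1|2|2|1
3|0|1|3
0|0|3|3
gen 1: 0|3|1|0
1|0|1|2
2|0|2|1
1|2|2|1
3|0|1|3
0|0|3|3
gen 2: 1|0|2|0
1|1|1|2
2|0|2|1
1|2|2|1
3|0|1|3
0|0|3|3
gen 3: 1|1|2|0
1|1|1|2
2|0|2|1
1|2|2|1
3|0|1|3
0|0|3|3

33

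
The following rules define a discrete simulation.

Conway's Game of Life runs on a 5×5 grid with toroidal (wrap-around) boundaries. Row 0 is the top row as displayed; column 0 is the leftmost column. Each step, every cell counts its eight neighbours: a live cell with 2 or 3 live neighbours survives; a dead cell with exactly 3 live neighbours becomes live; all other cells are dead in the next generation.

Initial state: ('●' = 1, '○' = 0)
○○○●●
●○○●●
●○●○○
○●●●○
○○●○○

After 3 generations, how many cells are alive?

step 0: ○○○●●
●○○●●
●○●○○
○●●●○
○○●○○
step 1: ●○●○○
●●●○○
●○○○○
○○○●○
○●○○●
step 2: ○○●●●
●○●○●
●○●○●
●○○○●
●●●●●
step 3: ○○○○○
○○●○○
○○○○○
○○○○○
○○○○○

1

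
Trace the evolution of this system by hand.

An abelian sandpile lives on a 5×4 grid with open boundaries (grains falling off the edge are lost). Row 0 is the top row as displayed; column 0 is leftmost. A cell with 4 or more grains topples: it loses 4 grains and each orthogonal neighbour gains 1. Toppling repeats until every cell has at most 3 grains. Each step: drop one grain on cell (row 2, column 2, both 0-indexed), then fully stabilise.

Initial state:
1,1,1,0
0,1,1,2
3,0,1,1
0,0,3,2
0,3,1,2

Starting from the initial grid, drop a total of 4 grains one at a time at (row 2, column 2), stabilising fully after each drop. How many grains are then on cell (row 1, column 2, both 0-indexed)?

2

0) 1,1,1,0
0,1,1,2
3,0,1,1
0,0,3,2
0,3,1,2
1) 1,1,1,0
0,1,1,2
3,0,2,1
0,0,3,2
0,3,1,2
2) 1,1,1,0
0,1,1,2
3,0,3,1
0,0,3,2
0,3,1,2
3) 1,1,1,0
0,1,2,2
3,1,1,2
0,1,0,3
0,3,2,2
4) 1,1,1,0
0,1,2,2
3,1,2,2
0,1,0,3
0,3,2,2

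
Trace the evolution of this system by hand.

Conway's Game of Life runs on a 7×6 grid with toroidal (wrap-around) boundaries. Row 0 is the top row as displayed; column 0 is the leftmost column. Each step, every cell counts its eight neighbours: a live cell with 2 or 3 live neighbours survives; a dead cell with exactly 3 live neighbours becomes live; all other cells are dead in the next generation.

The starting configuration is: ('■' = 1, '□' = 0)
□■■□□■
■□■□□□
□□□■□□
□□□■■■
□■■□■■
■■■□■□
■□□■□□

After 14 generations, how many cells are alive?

0) □■■□□■
■□■□□□
□□□■□□
□□□■■■
□■■□■■
■■■□■□
■□□■□□
1) □□■■□■
■□■■□□
□□■■□■
■□□□□■
□□□□□□
□□□□■□
□□□■■□
2) □■□□□■
■□□□□■
□□■■□■
■□□□■■
□□□□□■
□□□■■□
□□■□□■
3) □■□□■■
□■■□□■
□■□■□□
■□□■□□
■□□■□□
□□□■■■
■□■■□■
4) □□□□□□
□■□■□■
□■□■■□
■■□■■□
■□■■□□
□■□□□□
□■■□□□
5) ■■□□□□
■□□■□□
□■□□□□
■□□□□□
■□□■■■
■□□■□□
□■■□□□
6) ■□□□□□
■□■□□□
■■□□□□
■■□□■□
■■□■■□
■□□■□□
□□■□□□
7) □□□□□□
■□□□□■
□□■□□□
□□□■■□
□□□■■□
■□□■■■
□■□□□□
8) ■□□□□□
□□□□□□
□□□■■■
□□■□■□
□□■□□□
■□■■□■
■□□□■■
9) ■□□□□□
□□□□■■
□□□■■■
□□■□■■
□□■□■■
■□■■□□
□□□■■□
10) □□□■□□
■□□■□□
■□□□□□
■□■□□□
■□■□□□
□■■□□□
□■■■■■
11) ■■□□□■
□□□□□□
■□□□□■
■□□□□■
■□■■□□
□□□□■■
■■□□■□
12) □■□□□■
□■□□□□
■□□□□■
□□□□■□
■■□■□□
□□■□■□
□■□□■□
13) □■■□□□
□■□□□■
■□□□□■
□■□□■□
□■■■■■
■□■□■■
■■■■■■
14) □□□□□□
□■■□□■
□■□□■■
□■□□□□
□□□□□□
□□□□□□
□□□□□□

7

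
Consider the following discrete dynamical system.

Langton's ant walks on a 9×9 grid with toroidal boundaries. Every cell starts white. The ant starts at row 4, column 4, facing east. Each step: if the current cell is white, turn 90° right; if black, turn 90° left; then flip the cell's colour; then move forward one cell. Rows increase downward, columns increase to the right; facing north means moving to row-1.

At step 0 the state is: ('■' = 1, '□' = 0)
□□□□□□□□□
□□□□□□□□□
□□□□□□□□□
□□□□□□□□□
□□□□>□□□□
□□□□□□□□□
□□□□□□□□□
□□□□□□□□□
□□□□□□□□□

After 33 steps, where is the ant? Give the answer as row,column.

[0] □□□□□□□□□
□□□□□□□□□
□□□□□□□□□
□□□□□□□□□
□□□□>□□□□
□□□□□□□□□
□□□□□□□□□
□□□□□□□□□
□□□□□□□□□
[1] □□□□□□□□□
□□□□□□□□□
□□□□□□□□□
□□□□□□□□□
□□□□■□□□□
□□□□v□□□□
□□□□□□□□□
□□□□□□□□□
□□□□□□□□□
[2] □□□□□□□□□
□□□□□□□□□
□□□□□□□□□
□□□□□□□□□
□□□□■□□□□
□□□<■□□□□
□□□□□□□□□
□□□□□□□□□
□□□□□□□□□
[3] □□□□□□□□□
□□□□□□□□□
□□□□□□□□□
□□□□□□□□□
□□□^■□□□□
□□□■■□□□□
□□□□□□□□□
□□□□□□□□□
□□□□□□□□□
[4] □□□□□□□□□
□□□□□□□□□
□□□□□□□□□
□□□□□□□□□
□□□■>□□□□
□□□■■□□□□
□□□□□□□□□
□□□□□□□□□
□□□□□□□□□
[5] □□□□□□□□□
□□□□□□□□□
□□□□□□□□□
□□□□^□□□□
□□□■□□□□□
□□□■■□□□□
□□□□□□□□□
□□□□□□□□□
□□□□□□□□□
[6] □□□□□□□□□
□□□□□□□□□
□□□□□□□□□
□□□□■>□□□
□□□■□□□□□
□□□■■□□□□
□□□□□□□□□
□□□□□□□□□
□□□□□□□□□
[7] □□□□□□□□□
□□□□□□□□□
□□□□□□□□□
□□□□■■□□□
□□□■□v□□□
□□□■■□□□□
□□□□□□□□□
□□□□□□□□□
□□□□□□□□□
[8] □□□□□□□□□
□□□□□□□□□
□□□□□□□□□
□□□□■■□□□
□□□■<■□□□
□□□■■□□□□
□□□□□□□□□
□□□□□□□□□
□□□□□□□□□
[9] □□□□□□□□□
□□□□□□□□□
□□□□□□□□□
□□□□^■□□□
□□□■■■□□□
□□□■■□□□□
□□□□□□□□□
□□□□□□□□□
□□□□□□□□□
[10] □□□□□□□□□
□□□□□□□□□
□□□□□□□□□
□□□<□■□□□
□□□■■■□□□
□□□■■□□□□
□□□□□□□□□
□□□□□□□□□
□□□□□□□□□
[11] □□□□□□□□□
□□□□□□□□□
□□□^□□□□□
□□□■□■□□□
□□□■■■□□□
□□□■■□□□□
□□□□□□□□□
□□□□□□□□□
□□□□□□□□□
[12] □□□□□□□□□
□□□□□□□□□
□□□■>□□□□
□□□■□■□□□
□□□■■■□□□
□□□■■□□□□
□□□□□□□□□
□□□□□□□□□
□□□□□□□□□
[13] □□□□□□□□□
□□□□□□□□□
□□□■■□□□□
□□□■v■□□□
□□□■■■□□□
□□□■■□□□□
□□□□□□□□□
□□□□□□□□□
□□□□□□□□□
[14] □□□□□□□□□
□□□□□□□□□
□□□■■□□□□
□□□<■■□□□
□□□■■■□□□
□□□■■□□□□
□□□□□□□□□
□□□□□□□□□
□□□□□□□□□
[15] □□□□□□□□□
□□□□□□□□□
□□□■■□□□□
□□□□■■□□□
□□□v■■□□□
□□□■■□□□□
□□□□□□□□□
□□□□□□□□□
□□□□□□□□□
[16] □□□□□□□□□
□□□□□□□□□
□□□■■□□□□
□□□□■■□□□
□□□□>■□□□
□□□■■□□□□
□□□□□□□□□
□□□□□□□□□
□□□□□□□□□
[17] □□□□□□□□□
□□□□□□□□□
□□□■■□□□□
□□□□^■□□□
□□□□□■□□□
□□□■■□□□□
□□□□□□□□□
□□□□□□□□□
□□□□□□□□□
[18] □□□□□□□□□
□□□□□□□□□
□□□■■□□□□
□□□<□■□□□
□□□□□■□□□
□□□■■□□□□
□□□□□□□□□
□□□□□□□□□
□□□□□□□□□
[19] □□□□□□□□□
□□□□□□□□□
□□□^■□□□□
□□□■□■□□□
□□□□□■□□□
□□□■■□□□□
□□□□□□□□□
□□□□□□□□□
□□□□□□□□□
[20] □□□□□□□□□
□□□□□□□□□
□□<□■□□□□
□□□■□■□□□
□□□□□■□□□
□□□■■□□□□
□□□□□□□□□
□□□□□□□□□
□□□□□□□□□
[21] □□□□□□□□□
□□^□□□□□□
□□■□■□□□□
□□□■□■□□□
□□□□□■□□□
□□□■■□□□□
□□□□□□□□□
□□□□□□□□□
□□□□□□□□□
[22] □□□□□□□□□
□□■>□□□□□
□□■□■□□□□
□□□■□■□□□
□□□□□■□□□
□□□■■□□□□
□□□□□□□□□
□□□□□□□□□
□□□□□□□□□
[23] □□□□□□□□□
□□■■□□□□□
□□■v■□□□□
□□□■□■□□□
□□□□□■□□□
□□□■■□□□□
□□□□□□□□□
□□□□□□□□□
□□□□□□□□□
[24] □□□□□□□□□
□□■■□□□□□
□□<■■□□□□
□□□■□■□□□
□□□□□■□□□
□□□■■□□□□
□□□□□□□□□
□□□□□□□□□
□□□□□□□□□
[25] □□□□□□□□□
□□■■□□□□□
□□□■■□□□□
□□v■□■□□□
□□□□□■□□□
□□□■■□□□□
□□□□□□□□□
□□□□□□□□□
□□□□□□□□□
[26] □□□□□□□□□
□□■■□□□□□
□□□■■□□□□
□<■■□■□□□
□□□□□■□□□
□□□■■□□□□
□□□□□□□□□
□□□□□□□□□
□□□□□□□□□
[27] □□□□□□□□□
□□■■□□□□□
□^□■■□□□□
□■■■□■□□□
□□□□□■□□□
□□□■■□□□□
□□□□□□□□□
□□□□□□□□□
□□□□□□□□□
[28] □□□□□□□□□
□□■■□□□□□
□■>■■□□□□
□■■■□■□□□
□□□□□■□□□
□□□■■□□□□
□□□□□□□□□
□□□□□□□□□
□□□□□□□□□
[29] □□□□□□□□□
□□■■□□□□□
□■■■■□□□□
□■v■□■□□□
□□□□□■□□□
□□□■■□□□□
□□□□□□□□□
□□□□□□□□□
□□□□□□□□□
[30] □□□□□□□□□
□□■■□□□□□
□■■■■□□□□
□■□>□■□□□
□□□□□■□□□
□□□■■□□□□
□□□□□□□□□
□□□□□□□□□
□□□□□□□□□
[31] □□□□□□□□□
□□■■□□□□□
□■■^■□□□□
□■□□□■□□□
□□□□□■□□□
□□□■■□□□□
□□□□□□□□□
□□□□□□□□□
□□□□□□□□□
[32] □□□□□□□□□
□□■■□□□□□
□■<□■□□□□
□■□□□■□□□
□□□□□■□□□
□□□■■□□□□
□□□□□□□□□
□□□□□□□□□
□□□□□□□□□
[33] □□□□□□□□□
□□■■□□□□□
□■□□■□□□□
□■v□□■□□□
□□□□□■□□□
□□□■■□□□□
□□□□□□□□□
□□□□□□□□□
□□□□□□□□□

3,2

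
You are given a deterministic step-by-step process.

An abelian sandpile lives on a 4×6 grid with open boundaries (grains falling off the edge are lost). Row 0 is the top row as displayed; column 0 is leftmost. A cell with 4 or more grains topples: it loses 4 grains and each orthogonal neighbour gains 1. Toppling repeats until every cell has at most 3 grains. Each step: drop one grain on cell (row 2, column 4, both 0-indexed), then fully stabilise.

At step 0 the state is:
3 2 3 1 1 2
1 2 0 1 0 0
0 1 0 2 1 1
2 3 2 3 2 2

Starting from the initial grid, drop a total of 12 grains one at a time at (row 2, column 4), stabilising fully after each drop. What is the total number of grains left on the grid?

41

[0] 3 2 3 1 1 2
1 2 0 1 0 0
0 1 0 2 1 1
2 3 2 3 2 2
[1] 3 2 3 1 1 2
1 2 0 1 0 0
0 1 0 2 2 1
2 3 2 3 2 2
[2] 3 2 3 1 1 2
1 2 0 1 0 0
0 1 0 2 3 1
2 3 2 3 2 2
[3] 3 2 3 1 1 2
1 2 0 1 1 0
0 1 0 3 0 2
2 3 2 3 3 2
[4] 3 2 3 1 1 2
1 2 0 1 1 0
0 1 0 3 1 2
2 3 2 3 3 2
[5] 3 2 3 1 1 2
1 2 0 1 1 0
0 1 0 3 2 2
2 3 2 3 3 2
[6] 3 2 3 1 1 2
1 2 0 1 1 0
0 1 0 3 3 2
2 3 2 3 3 2
[7] 3 2 3 1 1 2
1 2 0 2 2 0
0 1 1 1 2 3
2 3 3 1 1 3
[8] 3 2 3 1 1 2
1 2 0 2 2 0
0 1 1 1 3 3
2 3 3 1 1 3
[9] 3 2 3 1 1 2
1 2 0 2 3 1
0 1 1 2 1 1
2 3 3 1 3 0
[10] 3 2 3 1 1 2
1 2 0 2 3 1
0 1 1 2 2 1
2 3 3 1 3 0
[11] 3 2 3 1 1 2
1 2 0 2 3 1
0 1 1 2 3 1
2 3 3 1 3 0
[12] 3 2 3 1 2 2
1 2 0 3 0 2
0 1 1 3 2 2
2 3 3 2 0 1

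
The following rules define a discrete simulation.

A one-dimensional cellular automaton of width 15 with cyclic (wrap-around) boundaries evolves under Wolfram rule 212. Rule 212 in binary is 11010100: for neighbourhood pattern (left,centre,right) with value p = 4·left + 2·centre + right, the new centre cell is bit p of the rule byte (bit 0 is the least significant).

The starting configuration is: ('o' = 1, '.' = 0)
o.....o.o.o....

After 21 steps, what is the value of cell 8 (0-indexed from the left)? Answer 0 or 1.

0

t=0: o.....o.o.o....
t=1: oo....o.o.oo...
t=2: .oo...o.o..oo..
t=3: ..oo..o.oo..oo.
t=4: ...oo.o..oo..oo
t=5: o...o.oo..oo..o
t=6: oo..o..oo..oo..
t=7: .oo.oo..oo..oo.
t=8: ..o..oo..oo..oo
t=9: o.oo..oo..oo..o
t=10: o..oo..oo..oo..
t=11: oo..oo..oo..oo.
t=12: .oo..oo..oo..o.
t=13: ..oo..oo..oo.oo
t=14: o..oo..oo..o..o
t=15: oo..oo..oo.oo..
t=16: .oo..oo..o..oo.
t=17: ..oo..oo.oo..oo
t=18: o..oo..o..oo..o
t=19: oo..oo.oo..oo..
t=20: .oo..o..oo..oo.
t=21: ..oo.oo..oo..oo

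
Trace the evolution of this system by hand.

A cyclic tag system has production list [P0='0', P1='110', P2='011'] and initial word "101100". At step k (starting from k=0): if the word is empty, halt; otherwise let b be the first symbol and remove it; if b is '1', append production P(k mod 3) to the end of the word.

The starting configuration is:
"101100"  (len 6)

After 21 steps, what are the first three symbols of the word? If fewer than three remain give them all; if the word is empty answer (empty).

0) "101100"  (len 6)
1) "011000"  (len 6)
2) "11000"  (len 5)
3) "1000011"  (len 7)
4) "0000110"  (len 7)
5) "000110"  (len 6)
6) "00110"  (len 5)
7) "0110"  (len 4)
8) "110"  (len 3)
9) "10011"  (len 5)
10) "00110"  (len 5)
11) "0110"  (len 4)
12) "110"  (len 3)
13) "100"  (len 3)
14) "00110"  (len 5)
15) "0110"  (len 4)
16) "110"  (len 3)
17) "10110"  (len 5)
18) "0110011"  (len 7)
19) "110011"  (len 6)
20) "10011110"  (len 8)
21) "0011110011"  (len 10)

001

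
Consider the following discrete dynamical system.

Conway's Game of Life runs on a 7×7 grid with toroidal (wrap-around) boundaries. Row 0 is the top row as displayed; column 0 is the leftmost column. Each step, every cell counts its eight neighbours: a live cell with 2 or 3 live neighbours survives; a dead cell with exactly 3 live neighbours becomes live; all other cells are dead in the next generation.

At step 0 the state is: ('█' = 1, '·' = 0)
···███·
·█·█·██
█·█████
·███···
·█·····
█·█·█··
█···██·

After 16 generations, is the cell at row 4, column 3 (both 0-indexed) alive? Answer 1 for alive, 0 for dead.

gen 0: ···███·
·█·█·██
█·█████
·███···
·█·····
█·█·█··
█···██·
gen 1: █·██···
·█·····
·······
·····██
█······
█··████
·█·····
gen 2: █·█····
·██····
·······
······█
█······
██··███
·█···█·
gen 3: █·█····
·██····
·······
·······
·█·····
·█··██·
··█·██·
gen 4: ··█····
·██····
·······
·······
·······
·█████·
··█·███
gen 5: ··█··█·
·██····
·······
·······
··███··
·██···█
······█
gen 6: ·██····
·██····
·······
···█···
·███···
███··█·
███··██
gen 7: ···█··█
·██····
··█····
···█···
█··██··
····██·
···█·█·
gen 8: ···██··
·███···
·███···
··███··
···█·█·
·····██
···█·██
gen 9: ·····█·
·█·····
·······
·█·····
··██·██
·······
···█··█
gen 10: ·······
·······
·······
··█····
··█····
··█████
·······
gen 11: ·······
·······
·······
·······
·██·██·
··████·
···███·
gen 12: ····█··
·······
·······
·······
·██··█·
·█····█
··█··█·
gen 13: ·······
·······
·······
·······
███····
██···██
·····█·
gen 14: ·······
·······
·······
·█·····
··█····
··█··█·
█····█·
gen 15: ·······
·······
·······
·······
·██····
·█····█
······█
gen 16: ·······
·······
·······
·······
███····
·██····
█······

0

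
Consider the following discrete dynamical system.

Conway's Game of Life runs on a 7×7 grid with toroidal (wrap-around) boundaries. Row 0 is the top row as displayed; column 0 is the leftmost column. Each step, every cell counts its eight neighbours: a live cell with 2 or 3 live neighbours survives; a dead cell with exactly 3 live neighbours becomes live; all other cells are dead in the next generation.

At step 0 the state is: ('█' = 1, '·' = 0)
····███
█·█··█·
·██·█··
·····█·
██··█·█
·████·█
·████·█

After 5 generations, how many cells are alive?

0) ····███
█·█··█·
·██·█··
·····█·
██··█·█
·████·█
·████·█
1) ·······
█·█····
·██████
··█████
·█··█·█
······█
·█····█
2) ██·····
█·█·███
·······
·······
··█·█·█
······█
█······
3) ·····█·
█····██
·····██
·······
·····█·
█····██
██····█
4) ·█···█·
█···█··
█····█·
·····██
·····█·
·█···█·
·█·····
5) ██·····
██··██·
█···██·
····██·
····██·
·······
███····

16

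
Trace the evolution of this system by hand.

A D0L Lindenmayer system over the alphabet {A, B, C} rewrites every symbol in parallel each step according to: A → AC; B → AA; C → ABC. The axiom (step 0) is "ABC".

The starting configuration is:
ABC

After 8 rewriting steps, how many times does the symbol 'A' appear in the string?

1360

[0] ABC
[1] ACAAABC
[2] ACABCACACACAAABC
[3] ACABCACAAABCACABCACABCACABCACACACAAABC
[4] ACABCACAAABCACABCACACACAAABCACABCACAAABCACABCACAAABCACABCACAAABCACABCACABCACABCACACACAAABC
[5] ACABCACAAABCACABCACACACAAABCACABCACAAABCACABCACABCACABCACA…CACAAABCACABCACAAABCACABCACAAABCACABCACABCACABCACACACAAABC  (len 212)
[6] ACABCACAAABCACABCACACACAAABCACABCACAAABCACABCACABCACABCACA…CACAAABCACABCACAAABCACABCACAAABCACABCACABCACABCACACACAAABC  (len 500)
[7] ACABCACAAABCACABCACACACAAABCACABCACAAABCACABCACABCACABCACA…CACAAABCACABCACAAABCACABCACAAABCACABCACABCACABCACACACAAABC  (len 1180)
[8] ACABCACAAABCACABCACACACAAABCACABCACAAABCACABCACABCACABCACA…CACAAABCACABCACAAABCACABCACAAABCACABCACABCACABCACACACAAABC  (len 2784)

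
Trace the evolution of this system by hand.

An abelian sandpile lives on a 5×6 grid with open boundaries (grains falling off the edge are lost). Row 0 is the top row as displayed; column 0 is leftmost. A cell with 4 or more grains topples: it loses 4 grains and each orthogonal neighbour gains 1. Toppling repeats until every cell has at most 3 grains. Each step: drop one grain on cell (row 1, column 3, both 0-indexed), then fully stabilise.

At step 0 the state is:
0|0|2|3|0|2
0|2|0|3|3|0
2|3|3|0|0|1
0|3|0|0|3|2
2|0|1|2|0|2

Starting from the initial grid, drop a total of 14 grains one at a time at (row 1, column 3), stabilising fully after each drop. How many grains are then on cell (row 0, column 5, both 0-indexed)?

step 0: 0|0|2|3|0|2
0|2|0|3|3|0
2|3|3|0|0|1
0|3|0|0|3|2
2|0|1|2|0|2
step 1: 0|0|3|0|2|2
0|2|1|2|0|1
2|3|3|1|1|1
0|3|0|0|3|2
2|0|1|2|0|2
step 2: 0|0|3|0|2|2
0|2|1|3|0|1
2|3|3|1|1|1
0|3|0|0|3|2
2|0|1|2|0|2
step 3: 0|0|3|1|2|2
0|2|2|0|1|1
2|3|3|2|1|1
0|3|0|0|3|2
2|0|1|2|0|2
step 4: 0|0|3|1|2|2
0|2|2|1|1|1
2|3|3|2|1|1
0|3|0|0|3|2
2|0|1|2|0|2
step 5: 0|0|3|1|2|2
0|2|2|2|1|1
2|3|3|2|1|1
0|3|0|0|3|2
2|0|1|2|0|2
step 6: 0|0|3|1|2|2
0|2|2|3|1|1
2|3|3|2|1|1
0|3|0|0|3|2
2|0|1|2|0|2
step 7: 0|0|3|2|2|2
0|2|3|0|2|1
2|3|3|3|1|1
0|3|0|0|3|2
2|0|1|2|0|2
step 8: 0|0|3|2|2|2
0|2|3|1|2|1
2|3|3|3|1|1
0|3|0|0|3|2
2|0|1|2|0|2
step 9: 0|0|3|2|2|2
0|2|3|2|2|1
2|3|3|3|1|1
0|3|0|0|3|2
2|0|1|2|0|2
step 10: 0|0|3|2|2|2
0|2|3|3|2|1
2|3|3|3|1|1
0|3|0|0|3|2
2|0|1|2|0|2
step 11: 0|2|1|0|3|2
1|0|3|3|3|1
3|2|2|1|2|1
1|0|2|1|3|2
2|1|1|2|0|2
step 12: 0|2|2|2|0|3
1|1|0|2|1|2
3|2|3|2|3|1
1|0|2|1|3|2
2|1|1|2|0|2
step 13: 0|2|2|2|0|3
1|1|0|3|1|2
3|2|3|2|3|1
1|0|2|1|3|2
2|1|1|2|0|2
step 14: 0|2|2|3|0|3
1|1|1|0|2|2
3|2|3|3|3|1
1|0|2|1|3|2
2|1|1|2|0|2

3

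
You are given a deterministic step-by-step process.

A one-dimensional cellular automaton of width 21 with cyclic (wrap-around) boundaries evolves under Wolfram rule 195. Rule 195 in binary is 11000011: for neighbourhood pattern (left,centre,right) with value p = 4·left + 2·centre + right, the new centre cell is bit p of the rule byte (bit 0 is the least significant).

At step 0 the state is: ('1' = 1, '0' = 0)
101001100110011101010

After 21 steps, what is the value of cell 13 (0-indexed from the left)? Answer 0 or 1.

gen 0: 101001100110011101010
gen 1: 000010101010101100000
gen 2: 111100000000000101111
gen 3: 111101111111111000111
gen 4: 111100111111111011011
gen 5: 111101011111111001001
gen 6: 111100001111111010010
gen 7: 011101110111111000100
gen 8: 101100110011111011001
gen 9: 100101010101111001010
gen 10: 001000000000111010000
gen 11: 110011111111011000111
gen 12: 110101111111001011011
gen 13: 110000111111010001001
gen 14: 110111011111000110010
gen 15: 010011001111011010100
gen 16: 100101010111001000001
gen 17: 101000000011010011110
gen 18: 000011111101000101110
gen 19: 111101111100011000110
gen 20: 011100111101101011010
gen 21: 101101011100100001000

0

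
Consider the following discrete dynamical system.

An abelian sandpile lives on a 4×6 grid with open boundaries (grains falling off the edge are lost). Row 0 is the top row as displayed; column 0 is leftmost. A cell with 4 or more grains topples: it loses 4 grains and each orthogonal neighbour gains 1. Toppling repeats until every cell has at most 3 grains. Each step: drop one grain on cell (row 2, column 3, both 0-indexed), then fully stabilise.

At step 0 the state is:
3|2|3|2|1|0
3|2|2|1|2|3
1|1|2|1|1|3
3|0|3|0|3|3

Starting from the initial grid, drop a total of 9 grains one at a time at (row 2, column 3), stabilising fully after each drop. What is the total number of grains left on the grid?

t=0: 3|2|3|2|1|0
3|2|2|1|2|3
1|1|2|1|1|3
3|0|3|0|3|3
t=1: 3|2|3|2|1|0
3|2|2|1|2|3
1|1|2|2|1|3
3|0|3|0|3|3
t=2: 3|2|3|2|1|0
3|2|2|1|2|3
1|1|2|3|1|3
3|0|3|0|3|3
t=3: 3|2|3|2|1|0
3|2|2|2|2|3
1|1|3|0|2|3
3|0|3|1|3|3
t=4: 3|2|3|2|1|0
3|2|2|2|2|3
1|1|3|1|2|3
3|0|3|1|3|3
t=5: 3|2|3|2|1|0
3|2|2|2|2|3
1|1|3|2|2|3
3|0|3|1|3|3
t=6: 3|2|3|2|1|0
3|2|2|2|2|3
1|1|3|3|2|3
3|0|3|1|3|3
t=7: 3|2|3|2|1|0
3|2|3|3|2|3
1|2|1|1|3|3
3|1|0|3|3|3
t=8: 3|2|3|2|1|0
3|2|3|3|2|3
1|2|1|2|3|3
3|1|0|3|3|3
t=9: 3|2|3|2|1|0
3|2|3|3|2|3
1|2|1|3|3|3
3|1|0|3|3|3

53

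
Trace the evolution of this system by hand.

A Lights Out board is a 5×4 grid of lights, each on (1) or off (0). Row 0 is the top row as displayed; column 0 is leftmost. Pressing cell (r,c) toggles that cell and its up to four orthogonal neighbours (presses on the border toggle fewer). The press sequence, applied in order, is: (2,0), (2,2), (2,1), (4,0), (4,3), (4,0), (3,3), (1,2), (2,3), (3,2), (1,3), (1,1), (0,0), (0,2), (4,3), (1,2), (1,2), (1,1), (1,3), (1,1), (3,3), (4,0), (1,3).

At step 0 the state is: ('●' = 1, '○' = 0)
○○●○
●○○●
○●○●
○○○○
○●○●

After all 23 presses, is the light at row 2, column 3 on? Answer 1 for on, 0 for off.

0

step 0: ○○●○
●○○●
○●○●
○○○○
○●○●
step 1: ○○●○
○○○●
●○○●
●○○○
○●○●
step 2: ○○●○
○○●●
●●●○
●○●○
○●○●
step 3: ○○●○
○●●●
○○○○
●●●○
○●○●
step 4: ○○●○
○●●●
○○○○
○●●○
●○○●
step 5: ○○●○
○●●●
○○○○
○●●●
●○●○
step 6: ○○●○
○●●●
○○○○
●●●●
○●●○
step 7: ○○●○
○●●●
○○○●
●●○○
○●●●
step 8: ○○○○
○○○○
○○●●
●●○○
○●●●
step 9: ○○○○
○○○●
○○○○
●●○●
○●●●
step 10: ○○○○
○○○●
○○●○
●○●○
○●○●
step 11: ○○○●
○○●○
○○●●
●○●○
○●○●
step 12: ○●○●
●●○○
○●●●
●○●○
○●○●
step 13: ●○○●
○●○○
○●●●
●○●○
○●○●
step 14: ●●●○
○●●○
○●●●
●○●○
○●○●
step 15: ●●●○
○●●○
○●●●
●○●●
○●●○
step 16: ●●○○
○○○●
○●○●
●○●●
○●●○
step 17: ●●●○
○●●○
○●●●
●○●●
○●●○
step 18: ●○●○
●○○○
○○●●
●○●●
○●●○
step 19: ●○●●
●○●●
○○●○
●○●●
○●●○
step 20: ●●●●
○●○●
○●●○
●○●●
○●●○
step 21: ●●●●
○●○●
○●●●
●○○○
○●●●
step 22: ●●●●
○●○●
○●●●
○○○○
●○●●
step 23: ●●●○
○●●○
○●●○
○○○○
●○●●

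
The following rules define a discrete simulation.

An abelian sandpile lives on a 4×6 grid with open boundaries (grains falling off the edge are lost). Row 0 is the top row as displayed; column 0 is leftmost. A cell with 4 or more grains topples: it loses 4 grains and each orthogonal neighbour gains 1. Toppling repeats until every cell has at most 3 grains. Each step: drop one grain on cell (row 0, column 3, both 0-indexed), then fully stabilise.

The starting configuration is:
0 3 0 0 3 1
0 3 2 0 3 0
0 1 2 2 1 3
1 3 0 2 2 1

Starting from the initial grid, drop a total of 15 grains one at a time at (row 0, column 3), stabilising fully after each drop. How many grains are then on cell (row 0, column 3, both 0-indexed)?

[0] 0 3 0 0 3 1
0 3 2 0 3 0
0 1 2 2 1 3
1 3 0 2 2 1
[1] 0 3 0 1 3 1
0 3 2 0 3 0
0 1 2 2 1 3
1 3 0 2 2 1
[2] 0 3 0 2 3 1
0 3 2 0 3 0
0 1 2 2 1 3
1 3 0 2 2 1
[3] 0 3 0 3 3 1
0 3 2 0 3 0
0 1 2 2 1 3
1 3 0 2 2 1
[4] 0 3 1 1 1 2
0 3 2 2 0 1
0 1 2 2 2 3
1 3 0 2 2 1
[5] 0 3 1 2 1 2
0 3 2 2 0 1
0 1 2 2 2 3
1 3 0 2 2 1
[6] 0 3 1 3 1 2
0 3 2 2 0 1
0 1 2 2 2 3
1 3 0 2 2 1
[7] 0 3 2 0 2 2
0 3 2 3 0 1
0 1 2 2 2 3
1 3 0 2 2 1
[8] 0 3 2 1 2 2
0 3 2 3 0 1
0 1 2 2 2 3
1 3 0 2 2 1
[9] 0 3 2 2 2 2
0 3 2 3 0 1
0 1 2 2 2 3
1 3 0 2 2 1
[10] 0 3 2 3 2 2
0 3 2 3 0 1
0 1 2 2 2 3
1 3 0 2 2 1
[11] 0 3 3 1 3 2
0 3 3 0 1 1
0 1 2 3 2 3
1 3 0 2 2 1
[12] 0 3 3 2 3 2
0 3 3 0 1 1
0 1 2 3 2 3
1 3 0 2 2 1
[13] 0 3 3 3 3 2
0 3 3 0 1 1
0 1 2 3 2 3
1 3 0 2 2 1
[14] 1 1 2 2 0 3
1 1 1 2 2 1
0 2 3 3 2 3
1 3 0 2 2 1
[15] 1 1 2 3 0 3
1 1 1 2 2 1
0 2 3 3 2 3
1 3 0 2 2 1

3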